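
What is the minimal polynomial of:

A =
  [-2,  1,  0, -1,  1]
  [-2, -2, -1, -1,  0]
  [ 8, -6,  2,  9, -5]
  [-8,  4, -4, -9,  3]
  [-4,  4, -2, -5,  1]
x^3 + 6*x^2 + 12*x + 8

The characteristic polynomial is χ_A(x) = (x + 2)^5, so the eigenvalues are known. The minimal polynomial is
  m_A(x) = Π_λ (x − λ)^{k_λ}
where k_λ is the size of the *largest* Jordan block for λ (equivalently, the smallest k with (A − λI)^k v = 0 for every generalised eigenvector v of λ).

  λ = -2: largest Jordan block has size 3, contributing (x + 2)^3

So m_A(x) = (x + 2)^3 = x^3 + 6*x^2 + 12*x + 8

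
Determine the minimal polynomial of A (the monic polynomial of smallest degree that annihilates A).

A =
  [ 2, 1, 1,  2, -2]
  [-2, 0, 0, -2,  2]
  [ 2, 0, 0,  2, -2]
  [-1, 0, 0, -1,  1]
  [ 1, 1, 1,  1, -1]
x^2

The characteristic polynomial is χ_A(x) = x^5, so the eigenvalues are known. The minimal polynomial is
  m_A(x) = Π_λ (x − λ)^{k_λ}
where k_λ is the size of the *largest* Jordan block for λ (equivalently, the smallest k with (A − λI)^k v = 0 for every generalised eigenvector v of λ).

  λ = 0: largest Jordan block has size 2, contributing (x − 0)^2

So m_A(x) = x^2 = x^2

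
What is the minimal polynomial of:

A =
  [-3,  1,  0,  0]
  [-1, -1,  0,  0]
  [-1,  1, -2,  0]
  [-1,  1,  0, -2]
x^2 + 4*x + 4

The characteristic polynomial is χ_A(x) = (x + 2)^4, so the eigenvalues are known. The minimal polynomial is
  m_A(x) = Π_λ (x − λ)^{k_λ}
where k_λ is the size of the *largest* Jordan block for λ (equivalently, the smallest k with (A − λI)^k v = 0 for every generalised eigenvector v of λ).

  λ = -2: largest Jordan block has size 2, contributing (x + 2)^2

So m_A(x) = (x + 2)^2 = x^2 + 4*x + 4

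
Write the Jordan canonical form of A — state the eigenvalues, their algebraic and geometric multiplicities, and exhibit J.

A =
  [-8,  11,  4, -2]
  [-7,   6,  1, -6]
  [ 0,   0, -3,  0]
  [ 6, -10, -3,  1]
J_3(-3) ⊕ J_1(5)

The characteristic polynomial is
  det(x·I − A) = x^4 + 4*x^3 - 18*x^2 - 108*x - 135 = (x - 5)*(x + 3)^3

Eigenvalues and multiplicities (the geometric multiplicity of λ is n − rank(A − λI), which equals the number of Jordan blocks for λ):
  λ = -3: algebraic multiplicity = 3, geometric multiplicity = 1
  λ = 5: algebraic multiplicity = 1, geometric multiplicity = 1

Determining the block sizes for each eigenvalue:
  λ = -3: one block (gm = 1), so the single block has size am = 3 → block sizes [3]
  λ = 5: one block (gm = 1), so the single block has size am = 1 → block sizes [1]

Assembling the blocks gives a Jordan form
J =
  [-3,  1,  0, 0]
  [ 0, -3,  1, 0]
  [ 0,  0, -3, 0]
  [ 0,  0,  0, 5]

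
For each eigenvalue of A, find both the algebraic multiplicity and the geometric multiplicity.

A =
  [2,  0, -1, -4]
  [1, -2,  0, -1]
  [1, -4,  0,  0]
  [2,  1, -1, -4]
λ = -1: alg = 4, geom = 2

Step 1 — factor the characteristic polynomial to read off the algebraic multiplicities:
  χ_A(x) = (x + 1)^4

Step 2 — compute geometric multiplicities via the rank-nullity identity g(λ) = n − rank(A − λI):
  rank(A − (-1)·I) = 2, so dim ker(A − (-1)·I) = n − 2 = 2

Summary:
  λ = -1: algebraic multiplicity = 4, geometric multiplicity = 2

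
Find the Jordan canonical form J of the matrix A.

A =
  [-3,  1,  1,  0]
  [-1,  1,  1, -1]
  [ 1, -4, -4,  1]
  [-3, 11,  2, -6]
J_2(-3) ⊕ J_2(-3)

The characteristic polynomial is
  det(x·I − A) = x^4 + 12*x^3 + 54*x^2 + 108*x + 81 = (x + 3)^4

Eigenvalues and multiplicities (the geometric multiplicity of λ is n − rank(A − λI), which equals the number of Jordan blocks for λ):
  λ = -3: algebraic multiplicity = 4, geometric multiplicity = 2

Determining the block sizes for each eigenvalue:
  λ = -3: with am = 4 and gm = 2, the partition is not yet determined (e.g. several partitions of 4 into 2 parts exist). Let N = A − (-3)·I. Computing rank(N^1) = 2, rank(N^2) = 0; the number of blocks of size ≥ j is rank(N^{j−1}) − rank(N^j), giving [2, 2]. So we have 2 block(s) of size 2 → block sizes [2, 2]

Assembling the blocks gives a Jordan form
J =
  [-3,  1,  0,  0]
  [ 0, -3,  0,  0]
  [ 0,  0, -3,  1]
  [ 0,  0,  0, -3]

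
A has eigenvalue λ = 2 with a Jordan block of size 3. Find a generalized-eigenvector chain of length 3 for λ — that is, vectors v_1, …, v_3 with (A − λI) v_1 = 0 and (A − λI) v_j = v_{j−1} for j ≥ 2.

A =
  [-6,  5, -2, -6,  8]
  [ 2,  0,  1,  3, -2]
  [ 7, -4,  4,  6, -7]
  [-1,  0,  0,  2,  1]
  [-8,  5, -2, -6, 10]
A Jordan chain for λ = 2 of length 3:
v_1 = (2, 0, 0, 0, 2)ᵀ
v_2 = (-8, 2, 7, -1, -8)ᵀ
v_3 = (1, 0, 0, 0, 0)ᵀ

Let N = A − (2)·I. We want v_3 with N^3 v_3 = 0 but N^2 v_3 ≠ 0; then v_{j-1} := N · v_j for j = 3, …, 2.

Pick v_3 = (1, 0, 0, 0, 0)ᵀ.
Then v_2 = N · v_3 = (-8, 2, 7, -1, -8)ᵀ.
Then v_1 = N · v_2 = (2, 0, 0, 0, 2)ᵀ.

Sanity check: (A − (2)·I) v_1 = (0, 0, 0, 0, 0)ᵀ = 0. ✓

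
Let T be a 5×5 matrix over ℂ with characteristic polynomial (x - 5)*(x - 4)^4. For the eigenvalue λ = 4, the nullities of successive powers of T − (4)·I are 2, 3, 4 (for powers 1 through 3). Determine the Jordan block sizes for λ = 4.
Block sizes for λ = 4: [3, 1]

From the dimensions of kernels of powers, the number of Jordan blocks of size at least j is d_j − d_{j−1} where d_j = dim ker(N^j) (with d_0 = 0). Computing the differences gives [2, 1, 1].
The number of blocks of size exactly k is (#blocks of size ≥ k) − (#blocks of size ≥ k + 1), so the partition is: 1 block(s) of size 1, 1 block(s) of size 3.
In nonincreasing order the block sizes are [3, 1].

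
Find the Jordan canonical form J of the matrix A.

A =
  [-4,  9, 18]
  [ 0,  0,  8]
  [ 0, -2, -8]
J_2(-4) ⊕ J_1(-4)

The characteristic polynomial is
  det(x·I − A) = x^3 + 12*x^2 + 48*x + 64 = (x + 4)^3

Eigenvalues and multiplicities (the geometric multiplicity of λ is n − rank(A − λI), which equals the number of Jordan blocks for λ):
  λ = -4: algebraic multiplicity = 3, geometric multiplicity = 2

Determining the block sizes for each eigenvalue:
  λ = -4: 2 blocks summing to 3 forces exactly one block of size 2 and the rest size 1 → block sizes [2, 1]

Assembling the blocks gives a Jordan form
J =
  [-4,  1,  0]
  [ 0, -4,  0]
  [ 0,  0, -4]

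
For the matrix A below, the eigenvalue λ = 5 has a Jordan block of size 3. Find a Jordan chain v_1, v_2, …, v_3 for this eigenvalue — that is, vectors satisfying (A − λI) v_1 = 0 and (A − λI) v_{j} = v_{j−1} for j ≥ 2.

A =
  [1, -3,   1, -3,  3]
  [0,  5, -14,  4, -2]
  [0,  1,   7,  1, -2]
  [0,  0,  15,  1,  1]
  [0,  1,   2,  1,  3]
A Jordan chain for λ = 5 of length 3:
v_1 = (-1, 4, -1, -4, -1)ᵀ
v_2 = (-3, 14, -4, -15, -4)ᵀ
v_3 = (2, -2, -1, 0, 0)ᵀ

Let N = A − (5)·I. We want v_3 with N^3 v_3 = 0 but N^2 v_3 ≠ 0; then v_{j-1} := N · v_j for j = 3, …, 2.

Pick v_3 = (2, -2, -1, 0, 0)ᵀ.
Then v_2 = N · v_3 = (-3, 14, -4, -15, -4)ᵀ.
Then v_1 = N · v_2 = (-1, 4, -1, -4, -1)ᵀ.

Sanity check: (A − (5)·I) v_1 = (0, 0, 0, 0, 0)ᵀ = 0. ✓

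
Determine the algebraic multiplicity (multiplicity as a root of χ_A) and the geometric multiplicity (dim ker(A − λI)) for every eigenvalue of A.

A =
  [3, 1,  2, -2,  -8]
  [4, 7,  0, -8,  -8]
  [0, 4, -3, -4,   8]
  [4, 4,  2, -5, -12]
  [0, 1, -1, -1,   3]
λ = 1: alg = 5, geom = 3

Step 1 — factor the characteristic polynomial to read off the algebraic multiplicities:
  χ_A(x) = (x - 1)^5

Step 2 — compute geometric multiplicities via the rank-nullity identity g(λ) = n − rank(A − λI):
  rank(A − (1)·I) = 2, so dim ker(A − (1)·I) = n − 2 = 3

Summary:
  λ = 1: algebraic multiplicity = 5, geometric multiplicity = 3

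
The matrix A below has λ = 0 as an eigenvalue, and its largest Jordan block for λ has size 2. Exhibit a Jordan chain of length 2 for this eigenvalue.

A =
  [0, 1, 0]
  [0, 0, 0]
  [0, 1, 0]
A Jordan chain for λ = 0 of length 2:
v_1 = (1, 0, 1)ᵀ
v_2 = (0, 1, 0)ᵀ

Let N = A − (0)·I. We want v_2 with N^2 v_2 = 0 but N^1 v_2 ≠ 0; then v_{j-1} := N · v_j for j = 2, …, 2.

Pick v_2 = (0, 1, 0)ᵀ.
Then v_1 = N · v_2 = (1, 0, 1)ᵀ.

Sanity check: (A − (0)·I) v_1 = (0, 0, 0)ᵀ = 0. ✓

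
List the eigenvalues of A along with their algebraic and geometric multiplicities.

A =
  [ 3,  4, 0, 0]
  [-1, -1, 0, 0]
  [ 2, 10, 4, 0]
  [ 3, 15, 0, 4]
λ = 1: alg = 2, geom = 1; λ = 4: alg = 2, geom = 2

Step 1 — factor the characteristic polynomial to read off the algebraic multiplicities:
  χ_A(x) = (x - 4)^2*(x - 1)^2

Step 2 — compute geometric multiplicities via the rank-nullity identity g(λ) = n − rank(A − λI):
  rank(A − (1)·I) = 3, so dim ker(A − (1)·I) = n − 3 = 1
  rank(A − (4)·I) = 2, so dim ker(A − (4)·I) = n − 2 = 2

Summary:
  λ = 1: algebraic multiplicity = 2, geometric multiplicity = 1
  λ = 4: algebraic multiplicity = 2, geometric multiplicity = 2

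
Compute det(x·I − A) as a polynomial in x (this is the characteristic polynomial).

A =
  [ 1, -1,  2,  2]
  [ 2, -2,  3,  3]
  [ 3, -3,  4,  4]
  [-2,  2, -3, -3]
x^4

Expanding det(x·I − A) (e.g. by cofactor expansion or by noting that A is similar to its Jordan form J, which has the same characteristic polynomial as A) gives
  χ_A(x) = x^4
which factors as x^4. The eigenvalues (with algebraic multiplicities) are λ = 0 with multiplicity 4.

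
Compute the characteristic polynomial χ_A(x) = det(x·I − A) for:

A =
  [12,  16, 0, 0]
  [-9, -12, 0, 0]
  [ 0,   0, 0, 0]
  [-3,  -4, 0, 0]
x^4

Expanding det(x·I − A) (e.g. by cofactor expansion or by noting that A is similar to its Jordan form J, which has the same characteristic polynomial as A) gives
  χ_A(x) = x^4
which factors as x^4. The eigenvalues (with algebraic multiplicities) are λ = 0 with multiplicity 4.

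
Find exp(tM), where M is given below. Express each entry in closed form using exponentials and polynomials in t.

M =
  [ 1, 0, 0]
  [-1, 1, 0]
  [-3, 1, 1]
e^{tM} =
  [exp(t), 0, 0]
  [-t*exp(t), exp(t), 0]
  [-t^2*exp(t)/2 - 3*t*exp(t), t*exp(t), exp(t)]

Strategy: write M = P · J · P⁻¹ where J is a Jordan canonical form, so e^{tM} = P · e^{tJ} · P⁻¹, and e^{tJ} can be computed block-by-block.

M has Jordan form
J =
  [1, 1, 0]
  [0, 1, 1]
  [0, 0, 1]
(up to reordering of blocks).

Per-block formulas:
  For a 3×3 Jordan block J_3(1): exp(t · J_3(1)) = e^(1t)·(I + t·N + (t^2/2)·N^2), where N is the 3×3 nilpotent shift.

After assembling e^{tJ} and conjugating by P, we get:

e^{tM} =
  [exp(t), 0, 0]
  [-t*exp(t), exp(t), 0]
  [-t^2*exp(t)/2 - 3*t*exp(t), t*exp(t), exp(t)]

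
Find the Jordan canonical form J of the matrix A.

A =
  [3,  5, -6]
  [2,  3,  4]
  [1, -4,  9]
J_3(5)

The characteristic polynomial is
  det(x·I − A) = x^3 - 15*x^2 + 75*x - 125 = (x - 5)^3

Eigenvalues and multiplicities (the geometric multiplicity of λ is n − rank(A − λI), which equals the number of Jordan blocks for λ):
  λ = 5: algebraic multiplicity = 3, geometric multiplicity = 1

Determining the block sizes for each eigenvalue:
  λ = 5: one block (gm = 1), so the single block has size am = 3 → block sizes [3]

Assembling the blocks gives a Jordan form
J =
  [5, 1, 0]
  [0, 5, 1]
  [0, 0, 5]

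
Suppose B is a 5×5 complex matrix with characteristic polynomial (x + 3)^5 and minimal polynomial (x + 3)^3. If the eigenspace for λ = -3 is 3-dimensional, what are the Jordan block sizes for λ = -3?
Block sizes for λ = -3: [3, 1, 1]

Step 1 — from the characteristic polynomial, algebraic multiplicity of λ = -3 is 5. From dim ker(B − (-3)·I) = 3, there are exactly 3 Jordan blocks for λ = -3.
Step 2 — from the minimal polynomial, the factor (x + 3)^3 tells us the largest block for λ = -3 has size 3.
Step 3 — with total size 5, 3 blocks, and largest block 3, the block sizes (in nonincreasing order) are [3, 1, 1].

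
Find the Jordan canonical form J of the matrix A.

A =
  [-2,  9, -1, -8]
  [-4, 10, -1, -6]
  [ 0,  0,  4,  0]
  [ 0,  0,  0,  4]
J_3(4) ⊕ J_1(4)

The characteristic polynomial is
  det(x·I − A) = x^4 - 16*x^3 + 96*x^2 - 256*x + 256 = (x - 4)^4

Eigenvalues and multiplicities (the geometric multiplicity of λ is n − rank(A − λI), which equals the number of Jordan blocks for λ):
  λ = 4: algebraic multiplicity = 4, geometric multiplicity = 2

Determining the block sizes for each eigenvalue:
  λ = 4: with am = 4 and gm = 2, the partition is not yet determined (e.g. several partitions of 4 into 2 parts exist). Let N = A − (4)·I. Computing rank(N^1) = 2, rank(N^2) = 1, rank(N^3) = 0; the number of blocks of size ≥ j is rank(N^{j−1}) − rank(N^j), giving [2, 1, 1]. So we have 1 block(s) of size 3, 1 block(s) of size 1 → block sizes [3, 1]

Assembling the blocks gives a Jordan form
J =
  [4, 1, 0, 0]
  [0, 4, 1, 0]
  [0, 0, 4, 0]
  [0, 0, 0, 4]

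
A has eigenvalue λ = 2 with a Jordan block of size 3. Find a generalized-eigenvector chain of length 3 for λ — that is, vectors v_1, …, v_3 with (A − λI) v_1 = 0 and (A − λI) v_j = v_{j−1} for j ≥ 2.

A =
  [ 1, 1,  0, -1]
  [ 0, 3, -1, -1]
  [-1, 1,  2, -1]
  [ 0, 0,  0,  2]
A Jordan chain for λ = 2 of length 3:
v_1 = (1, 1, 1, 0)ᵀ
v_2 = (-1, 0, -1, 0)ᵀ
v_3 = (1, 0, 0, 0)ᵀ

Let N = A − (2)·I. We want v_3 with N^3 v_3 = 0 but N^2 v_3 ≠ 0; then v_{j-1} := N · v_j for j = 3, …, 2.

Pick v_3 = (1, 0, 0, 0)ᵀ.
Then v_2 = N · v_3 = (-1, 0, -1, 0)ᵀ.
Then v_1 = N · v_2 = (1, 1, 1, 0)ᵀ.

Sanity check: (A − (2)·I) v_1 = (0, 0, 0, 0)ᵀ = 0. ✓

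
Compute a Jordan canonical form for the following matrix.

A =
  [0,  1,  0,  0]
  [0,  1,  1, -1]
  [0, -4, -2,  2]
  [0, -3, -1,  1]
J_3(0) ⊕ J_1(0)

The characteristic polynomial is
  det(x·I − A) = x^4

Eigenvalues and multiplicities (the geometric multiplicity of λ is n − rank(A − λI), which equals the number of Jordan blocks for λ):
  λ = 0: algebraic multiplicity = 4, geometric multiplicity = 2

Determining the block sizes for each eigenvalue:
  λ = 0: with am = 4 and gm = 2, the partition is not yet determined (e.g. several partitions of 4 into 2 parts exist). Let N = A − (0)·I. Computing rank(N^1) = 2, rank(N^2) = 1, rank(N^3) = 0; the number of blocks of size ≥ j is rank(N^{j−1}) − rank(N^j), giving [2, 1, 1]. So we have 1 block(s) of size 3, 1 block(s) of size 1 → block sizes [3, 1]

Assembling the blocks gives a Jordan form
J =
  [0, 1, 0, 0]
  [0, 0, 1, 0]
  [0, 0, 0, 0]
  [0, 0, 0, 0]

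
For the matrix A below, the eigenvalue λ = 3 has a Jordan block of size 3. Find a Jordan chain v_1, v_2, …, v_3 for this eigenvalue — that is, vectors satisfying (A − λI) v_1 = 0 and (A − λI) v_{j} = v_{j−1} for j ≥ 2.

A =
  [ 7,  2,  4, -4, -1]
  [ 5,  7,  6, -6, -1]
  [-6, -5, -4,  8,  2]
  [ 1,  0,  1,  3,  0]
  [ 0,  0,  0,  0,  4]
A Jordan chain for λ = 3 of length 3:
v_1 = (2, 2, -2, 1, 0)ᵀ
v_2 = (2, 1, -1, 1, 0)ᵀ
v_3 = (1, -1, 0, 0, 0)ᵀ

Let N = A − (3)·I. We want v_3 with N^3 v_3 = 0 but N^2 v_3 ≠ 0; then v_{j-1} := N · v_j for j = 3, …, 2.

Pick v_3 = (1, -1, 0, 0, 0)ᵀ.
Then v_2 = N · v_3 = (2, 1, -1, 1, 0)ᵀ.
Then v_1 = N · v_2 = (2, 2, -2, 1, 0)ᵀ.

Sanity check: (A − (3)·I) v_1 = (0, 0, 0, 0, 0)ᵀ = 0. ✓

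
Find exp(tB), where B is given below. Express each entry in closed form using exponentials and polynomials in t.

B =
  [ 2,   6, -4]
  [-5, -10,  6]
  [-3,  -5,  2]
e^{tB} =
  [-t^2*exp(-2*t) + 4*t*exp(-2*t) + exp(-2*t), -2*t^2*exp(-2*t) + 6*t*exp(-2*t), 2*t^2*exp(-2*t) - 4*t*exp(-2*t)]
  [t^2*exp(-2*t) - 5*t*exp(-2*t), 2*t^2*exp(-2*t) - 8*t*exp(-2*t) + exp(-2*t), -2*t^2*exp(-2*t) + 6*t*exp(-2*t)]
  [t^2*exp(-2*t)/2 - 3*t*exp(-2*t), t^2*exp(-2*t) - 5*t*exp(-2*t), -t^2*exp(-2*t) + 4*t*exp(-2*t) + exp(-2*t)]

Strategy: write B = P · J · P⁻¹ where J is a Jordan canonical form, so e^{tB} = P · e^{tJ} · P⁻¹, and e^{tJ} can be computed block-by-block.

B has Jordan form
J =
  [-2,  1,  0]
  [ 0, -2,  1]
  [ 0,  0, -2]
(up to reordering of blocks).

Per-block formulas:
  For a 3×3 Jordan block J_3(-2): exp(t · J_3(-2)) = e^(-2t)·(I + t·N + (t^2/2)·N^2), where N is the 3×3 nilpotent shift.

After assembling e^{tJ} and conjugating by P, we get:

e^{tB} =
  [-t^2*exp(-2*t) + 4*t*exp(-2*t) + exp(-2*t), -2*t^2*exp(-2*t) + 6*t*exp(-2*t), 2*t^2*exp(-2*t) - 4*t*exp(-2*t)]
  [t^2*exp(-2*t) - 5*t*exp(-2*t), 2*t^2*exp(-2*t) - 8*t*exp(-2*t) + exp(-2*t), -2*t^2*exp(-2*t) + 6*t*exp(-2*t)]
  [t^2*exp(-2*t)/2 - 3*t*exp(-2*t), t^2*exp(-2*t) - 5*t*exp(-2*t), -t^2*exp(-2*t) + 4*t*exp(-2*t) + exp(-2*t)]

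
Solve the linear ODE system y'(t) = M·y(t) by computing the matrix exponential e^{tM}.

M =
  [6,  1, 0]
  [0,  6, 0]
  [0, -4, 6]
e^{tM} =
  [exp(6*t), t*exp(6*t), 0]
  [0, exp(6*t), 0]
  [0, -4*t*exp(6*t), exp(6*t)]

Strategy: write M = P · J · P⁻¹ where J is a Jordan canonical form, so e^{tM} = P · e^{tJ} · P⁻¹, and e^{tJ} can be computed block-by-block.

M has Jordan form
J =
  [6, 1, 0]
  [0, 6, 0]
  [0, 0, 6]
(up to reordering of blocks).

Per-block formulas:
  For a 2×2 Jordan block J_2(6): exp(t · J_2(6)) = e^(6t)·(I + t·N), where N is the 2×2 nilpotent shift.
  For a 1×1 block at λ = 6: exp(t · [6]) = [e^(6t)].

After assembling e^{tJ} and conjugating by P, we get:

e^{tM} =
  [exp(6*t), t*exp(6*t), 0]
  [0, exp(6*t), 0]
  [0, -4*t*exp(6*t), exp(6*t)]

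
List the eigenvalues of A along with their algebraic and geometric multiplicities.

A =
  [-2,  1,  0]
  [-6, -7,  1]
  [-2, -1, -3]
λ = -4: alg = 3, geom = 1

Step 1 — factor the characteristic polynomial to read off the algebraic multiplicities:
  χ_A(x) = (x + 4)^3

Step 2 — compute geometric multiplicities via the rank-nullity identity g(λ) = n − rank(A − λI):
  rank(A − (-4)·I) = 2, so dim ker(A − (-4)·I) = n − 2 = 1

Summary:
  λ = -4: algebraic multiplicity = 3, geometric multiplicity = 1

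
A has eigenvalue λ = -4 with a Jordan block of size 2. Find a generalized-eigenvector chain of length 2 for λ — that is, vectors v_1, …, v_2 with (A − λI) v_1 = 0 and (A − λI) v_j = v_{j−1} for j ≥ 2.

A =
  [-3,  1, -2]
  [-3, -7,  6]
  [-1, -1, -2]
A Jordan chain for λ = -4 of length 2:
v_1 = (1, -3, -1)ᵀ
v_2 = (1, 0, 0)ᵀ

Let N = A − (-4)·I. We want v_2 with N^2 v_2 = 0 but N^1 v_2 ≠ 0; then v_{j-1} := N · v_j for j = 2, …, 2.

Pick v_2 = (1, 0, 0)ᵀ.
Then v_1 = N · v_2 = (1, -3, -1)ᵀ.

Sanity check: (A − (-4)·I) v_1 = (0, 0, 0)ᵀ = 0. ✓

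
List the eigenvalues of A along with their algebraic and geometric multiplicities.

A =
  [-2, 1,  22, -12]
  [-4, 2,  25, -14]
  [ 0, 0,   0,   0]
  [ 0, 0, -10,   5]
λ = 0: alg = 3, geom = 1; λ = 5: alg = 1, geom = 1

Step 1 — factor the characteristic polynomial to read off the algebraic multiplicities:
  χ_A(x) = x^3*(x - 5)

Step 2 — compute geometric multiplicities via the rank-nullity identity g(λ) = n − rank(A − λI):
  rank(A − (0)·I) = 3, so dim ker(A − (0)·I) = n − 3 = 1
  rank(A − (5)·I) = 3, so dim ker(A − (5)·I) = n − 3 = 1

Summary:
  λ = 0: algebraic multiplicity = 3, geometric multiplicity = 1
  λ = 5: algebraic multiplicity = 1, geometric multiplicity = 1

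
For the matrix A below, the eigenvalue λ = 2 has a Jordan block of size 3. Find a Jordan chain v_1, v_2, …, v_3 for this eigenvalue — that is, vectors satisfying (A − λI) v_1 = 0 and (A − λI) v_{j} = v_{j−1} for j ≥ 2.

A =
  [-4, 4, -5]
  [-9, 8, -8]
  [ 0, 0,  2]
A Jordan chain for λ = 2 of length 3:
v_1 = (-2, -3, 0)ᵀ
v_2 = (-5, -8, 0)ᵀ
v_3 = (0, 0, 1)ᵀ

Let N = A − (2)·I. We want v_3 with N^3 v_3 = 0 but N^2 v_3 ≠ 0; then v_{j-1} := N · v_j for j = 3, …, 2.

Pick v_3 = (0, 0, 1)ᵀ.
Then v_2 = N · v_3 = (-5, -8, 0)ᵀ.
Then v_1 = N · v_2 = (-2, -3, 0)ᵀ.

Sanity check: (A − (2)·I) v_1 = (0, 0, 0)ᵀ = 0. ✓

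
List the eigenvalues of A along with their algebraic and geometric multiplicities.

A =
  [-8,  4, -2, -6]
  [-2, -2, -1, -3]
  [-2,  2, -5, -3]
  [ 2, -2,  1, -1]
λ = -4: alg = 4, geom = 3

Step 1 — factor the characteristic polynomial to read off the algebraic multiplicities:
  χ_A(x) = (x + 4)^4

Step 2 — compute geometric multiplicities via the rank-nullity identity g(λ) = n − rank(A − λI):
  rank(A − (-4)·I) = 1, so dim ker(A − (-4)·I) = n − 1 = 3

Summary:
  λ = -4: algebraic multiplicity = 4, geometric multiplicity = 3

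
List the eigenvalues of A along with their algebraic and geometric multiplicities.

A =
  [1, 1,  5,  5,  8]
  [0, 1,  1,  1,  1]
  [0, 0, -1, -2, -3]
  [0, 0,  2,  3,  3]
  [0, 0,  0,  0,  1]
λ = 1: alg = 5, geom = 2

Step 1 — factor the characteristic polynomial to read off the algebraic multiplicities:
  χ_A(x) = (x - 1)^5

Step 2 — compute geometric multiplicities via the rank-nullity identity g(λ) = n − rank(A − λI):
  rank(A − (1)·I) = 3, so dim ker(A − (1)·I) = n − 3 = 2

Summary:
  λ = 1: algebraic multiplicity = 5, geometric multiplicity = 2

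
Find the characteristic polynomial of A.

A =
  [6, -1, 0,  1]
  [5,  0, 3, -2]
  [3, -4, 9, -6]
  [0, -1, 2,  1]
x^4 - 16*x^3 + 96*x^2 - 256*x + 256

Expanding det(x·I − A) (e.g. by cofactor expansion or by noting that A is similar to its Jordan form J, which has the same characteristic polynomial as A) gives
  χ_A(x) = x^4 - 16*x^3 + 96*x^2 - 256*x + 256
which factors as (x - 4)^4. The eigenvalues (with algebraic multiplicities) are λ = 4 with multiplicity 4.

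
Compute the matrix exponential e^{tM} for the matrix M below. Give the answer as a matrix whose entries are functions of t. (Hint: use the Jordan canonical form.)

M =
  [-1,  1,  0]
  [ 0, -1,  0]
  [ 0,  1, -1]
e^{tM} =
  [exp(-t), t*exp(-t), 0]
  [0, exp(-t), 0]
  [0, t*exp(-t), exp(-t)]

Strategy: write M = P · J · P⁻¹ where J is a Jordan canonical form, so e^{tM} = P · e^{tJ} · P⁻¹, and e^{tJ} can be computed block-by-block.

M has Jordan form
J =
  [-1,  1,  0]
  [ 0, -1,  0]
  [ 0,  0, -1]
(up to reordering of blocks).

Per-block formulas:
  For a 2×2 Jordan block J_2(-1): exp(t · J_2(-1)) = e^(-1t)·(I + t·N), where N is the 2×2 nilpotent shift.
  For a 1×1 block at λ = -1: exp(t · [-1]) = [e^(-1t)].

After assembling e^{tJ} and conjugating by P, we get:

e^{tM} =
  [exp(-t), t*exp(-t), 0]
  [0, exp(-t), 0]
  [0, t*exp(-t), exp(-t)]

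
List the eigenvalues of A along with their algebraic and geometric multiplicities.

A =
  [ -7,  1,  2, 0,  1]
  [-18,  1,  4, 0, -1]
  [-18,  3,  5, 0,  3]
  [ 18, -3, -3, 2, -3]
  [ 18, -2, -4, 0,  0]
λ = -1: alg = 3, geom = 2; λ = 2: alg = 2, geom = 2

Step 1 — factor the characteristic polynomial to read off the algebraic multiplicities:
  χ_A(x) = (x - 2)^2*(x + 1)^3

Step 2 — compute geometric multiplicities via the rank-nullity identity g(λ) = n − rank(A − λI):
  rank(A − (-1)·I) = 3, so dim ker(A − (-1)·I) = n − 3 = 2
  rank(A − (2)·I) = 3, so dim ker(A − (2)·I) = n − 3 = 2

Summary:
  λ = -1: algebraic multiplicity = 3, geometric multiplicity = 2
  λ = 2: algebraic multiplicity = 2, geometric multiplicity = 2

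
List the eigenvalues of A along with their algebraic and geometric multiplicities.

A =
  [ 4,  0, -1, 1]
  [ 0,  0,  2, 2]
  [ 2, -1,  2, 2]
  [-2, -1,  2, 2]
λ = 2: alg = 4, geom = 2

Step 1 — factor the characteristic polynomial to read off the algebraic multiplicities:
  χ_A(x) = (x - 2)^4

Step 2 — compute geometric multiplicities via the rank-nullity identity g(λ) = n − rank(A − λI):
  rank(A − (2)·I) = 2, so dim ker(A − (2)·I) = n − 2 = 2

Summary:
  λ = 2: algebraic multiplicity = 4, geometric multiplicity = 2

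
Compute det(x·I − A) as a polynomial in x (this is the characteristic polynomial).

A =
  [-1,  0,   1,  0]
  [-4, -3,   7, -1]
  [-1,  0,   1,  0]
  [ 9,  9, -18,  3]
x^4

Expanding det(x·I − A) (e.g. by cofactor expansion or by noting that A is similar to its Jordan form J, which has the same characteristic polynomial as A) gives
  χ_A(x) = x^4
which factors as x^4. The eigenvalues (with algebraic multiplicities) are λ = 0 with multiplicity 4.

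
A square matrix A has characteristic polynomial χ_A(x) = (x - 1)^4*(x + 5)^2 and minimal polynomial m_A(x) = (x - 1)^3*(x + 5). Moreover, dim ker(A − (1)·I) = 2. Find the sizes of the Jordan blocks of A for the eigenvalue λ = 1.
Block sizes for λ = 1: [3, 1]

Step 1 — from the characteristic polynomial, algebraic multiplicity of λ = 1 is 4. From dim ker(A − (1)·I) = 2, there are exactly 2 Jordan blocks for λ = 1.
Step 2 — from the minimal polynomial, the factor (x − 1)^3 tells us the largest block for λ = 1 has size 3.
Step 3 — with total size 4, 2 blocks, and largest block 3, the block sizes (in nonincreasing order) are [3, 1].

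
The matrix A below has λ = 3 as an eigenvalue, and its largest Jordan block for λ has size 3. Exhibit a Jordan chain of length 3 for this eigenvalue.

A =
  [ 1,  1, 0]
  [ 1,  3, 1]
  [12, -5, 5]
A Jordan chain for λ = 3 of length 3:
v_1 = (5, 10, -5)ᵀ
v_2 = (-2, 1, 12)ᵀ
v_3 = (1, 0, 0)ᵀ

Let N = A − (3)·I. We want v_3 with N^3 v_3 = 0 but N^2 v_3 ≠ 0; then v_{j-1} := N · v_j for j = 3, …, 2.

Pick v_3 = (1, 0, 0)ᵀ.
Then v_2 = N · v_3 = (-2, 1, 12)ᵀ.
Then v_1 = N · v_2 = (5, 10, -5)ᵀ.

Sanity check: (A − (3)·I) v_1 = (0, 0, 0)ᵀ = 0. ✓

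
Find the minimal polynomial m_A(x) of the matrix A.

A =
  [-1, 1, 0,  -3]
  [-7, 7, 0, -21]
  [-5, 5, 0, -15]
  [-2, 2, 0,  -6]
x^2

The characteristic polynomial is χ_A(x) = x^4, so the eigenvalues are known. The minimal polynomial is
  m_A(x) = Π_λ (x − λ)^{k_λ}
where k_λ is the size of the *largest* Jordan block for λ (equivalently, the smallest k with (A − λI)^k v = 0 for every generalised eigenvector v of λ).

  λ = 0: largest Jordan block has size 2, contributing (x − 0)^2

So m_A(x) = x^2 = x^2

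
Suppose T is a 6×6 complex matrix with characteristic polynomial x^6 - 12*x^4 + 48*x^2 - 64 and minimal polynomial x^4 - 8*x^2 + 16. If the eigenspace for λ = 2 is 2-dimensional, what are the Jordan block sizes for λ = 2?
Block sizes for λ = 2: [2, 1]

Step 1 — from the characteristic polynomial, algebraic multiplicity of λ = 2 is 3. From dim ker(T − (2)·I) = 2, there are exactly 2 Jordan blocks for λ = 2.
Step 2 — from the minimal polynomial, the factor (x − 2)^2 tells us the largest block for λ = 2 has size 2.
Step 3 — with total size 3, 2 blocks, and largest block 2, the block sizes (in nonincreasing order) are [2, 1].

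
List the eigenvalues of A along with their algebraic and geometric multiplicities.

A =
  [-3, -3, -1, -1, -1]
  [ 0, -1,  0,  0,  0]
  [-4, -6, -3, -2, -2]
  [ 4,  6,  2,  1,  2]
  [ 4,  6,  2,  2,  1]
λ = -1: alg = 5, geom = 4

Step 1 — factor the characteristic polynomial to read off the algebraic multiplicities:
  χ_A(x) = (x + 1)^5

Step 2 — compute geometric multiplicities via the rank-nullity identity g(λ) = n − rank(A − λI):
  rank(A − (-1)·I) = 1, so dim ker(A − (-1)·I) = n − 1 = 4

Summary:
  λ = -1: algebraic multiplicity = 5, geometric multiplicity = 4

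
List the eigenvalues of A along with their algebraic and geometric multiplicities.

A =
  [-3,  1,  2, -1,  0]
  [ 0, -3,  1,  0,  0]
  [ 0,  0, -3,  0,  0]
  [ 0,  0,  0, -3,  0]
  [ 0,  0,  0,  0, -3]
λ = -3: alg = 5, geom = 3

Step 1 — factor the characteristic polynomial to read off the algebraic multiplicities:
  χ_A(x) = (x + 3)^5

Step 2 — compute geometric multiplicities via the rank-nullity identity g(λ) = n − rank(A − λI):
  rank(A − (-3)·I) = 2, so dim ker(A − (-3)·I) = n − 2 = 3

Summary:
  λ = -3: algebraic multiplicity = 5, geometric multiplicity = 3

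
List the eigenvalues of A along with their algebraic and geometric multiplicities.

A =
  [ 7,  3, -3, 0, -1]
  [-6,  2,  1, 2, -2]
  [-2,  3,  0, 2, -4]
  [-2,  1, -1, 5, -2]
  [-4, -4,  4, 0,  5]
λ = 3: alg = 3, geom = 2; λ = 5: alg = 2, geom = 1

Step 1 — factor the characteristic polynomial to read off the algebraic multiplicities:
  χ_A(x) = (x - 5)^2*(x - 3)^3

Step 2 — compute geometric multiplicities via the rank-nullity identity g(λ) = n − rank(A − λI):
  rank(A − (3)·I) = 3, so dim ker(A − (3)·I) = n − 3 = 2
  rank(A − (5)·I) = 4, so dim ker(A − (5)·I) = n − 4 = 1

Summary:
  λ = 3: algebraic multiplicity = 3, geometric multiplicity = 2
  λ = 5: algebraic multiplicity = 2, geometric multiplicity = 1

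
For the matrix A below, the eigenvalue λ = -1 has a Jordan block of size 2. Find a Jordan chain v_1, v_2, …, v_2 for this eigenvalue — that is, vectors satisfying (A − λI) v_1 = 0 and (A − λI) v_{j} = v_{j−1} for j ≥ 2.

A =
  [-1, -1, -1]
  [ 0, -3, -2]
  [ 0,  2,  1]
A Jordan chain for λ = -1 of length 2:
v_1 = (-1, -2, 2)ᵀ
v_2 = (0, 1, 0)ᵀ

Let N = A − (-1)·I. We want v_2 with N^2 v_2 = 0 but N^1 v_2 ≠ 0; then v_{j-1} := N · v_j for j = 2, …, 2.

Pick v_2 = (0, 1, 0)ᵀ.
Then v_1 = N · v_2 = (-1, -2, 2)ᵀ.

Sanity check: (A − (-1)·I) v_1 = (0, 0, 0)ᵀ = 0. ✓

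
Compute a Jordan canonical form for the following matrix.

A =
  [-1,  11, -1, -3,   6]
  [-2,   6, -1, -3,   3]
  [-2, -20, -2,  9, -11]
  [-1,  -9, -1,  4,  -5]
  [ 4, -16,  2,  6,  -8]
J_1(-2) ⊕ J_1(-2) ⊕ J_3(1)

The characteristic polynomial is
  det(x·I − A) = x^5 + x^4 - 5*x^3 - x^2 + 8*x - 4 = (x - 1)^3*(x + 2)^2

Eigenvalues and multiplicities (the geometric multiplicity of λ is n − rank(A − λI), which equals the number of Jordan blocks for λ):
  λ = -2: algebraic multiplicity = 2, geometric multiplicity = 2
  λ = 1: algebraic multiplicity = 3, geometric multiplicity = 1

Determining the block sizes for each eigenvalue:
  λ = -2: gm = am = 2, so every block has size 1 → block sizes [1, 1]
  λ = 1: one block (gm = 1), so the single block has size am = 3 → block sizes [3]

Assembling the blocks gives a Jordan form
J =
  [-2,  0, 0, 0, 0]
  [ 0, -2, 0, 0, 0]
  [ 0,  0, 1, 1, 0]
  [ 0,  0, 0, 1, 1]
  [ 0,  0, 0, 0, 1]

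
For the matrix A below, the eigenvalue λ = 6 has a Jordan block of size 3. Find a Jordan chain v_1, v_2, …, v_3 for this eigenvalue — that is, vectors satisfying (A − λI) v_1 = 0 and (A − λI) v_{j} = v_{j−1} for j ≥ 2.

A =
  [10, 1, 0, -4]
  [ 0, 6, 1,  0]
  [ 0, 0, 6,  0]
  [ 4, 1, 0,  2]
A Jordan chain for λ = 6 of length 3:
v_1 = (1, 0, 0, 1)ᵀ
v_2 = (0, 1, 0, 0)ᵀ
v_3 = (0, 0, 1, 0)ᵀ

Let N = A − (6)·I. We want v_3 with N^3 v_3 = 0 but N^2 v_3 ≠ 0; then v_{j-1} := N · v_j for j = 3, …, 2.

Pick v_3 = (0, 0, 1, 0)ᵀ.
Then v_2 = N · v_3 = (0, 1, 0, 0)ᵀ.
Then v_1 = N · v_2 = (1, 0, 0, 1)ᵀ.

Sanity check: (A − (6)·I) v_1 = (0, 0, 0, 0)ᵀ = 0. ✓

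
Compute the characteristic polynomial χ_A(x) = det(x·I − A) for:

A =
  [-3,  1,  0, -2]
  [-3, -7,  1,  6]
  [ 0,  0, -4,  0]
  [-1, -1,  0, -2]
x^4 + 16*x^3 + 96*x^2 + 256*x + 256

Expanding det(x·I − A) (e.g. by cofactor expansion or by noting that A is similar to its Jordan form J, which has the same characteristic polynomial as A) gives
  χ_A(x) = x^4 + 16*x^3 + 96*x^2 + 256*x + 256
which factors as (x + 4)^4. The eigenvalues (with algebraic multiplicities) are λ = -4 with multiplicity 4.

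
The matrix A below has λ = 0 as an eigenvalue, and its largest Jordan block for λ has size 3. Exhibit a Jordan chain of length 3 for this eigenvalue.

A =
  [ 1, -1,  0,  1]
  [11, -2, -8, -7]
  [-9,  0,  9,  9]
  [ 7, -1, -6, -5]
A Jordan chain for λ = 0 of length 3:
v_1 = (-1, -2, 0, -1)ᵀ
v_2 = (1, 3, 0, 1)ᵀ
v_3 = (1, 0, 1, 0)ᵀ

Let N = A − (0)·I. We want v_3 with N^3 v_3 = 0 but N^2 v_3 ≠ 0; then v_{j-1} := N · v_j for j = 3, …, 2.

Pick v_3 = (1, 0, 1, 0)ᵀ.
Then v_2 = N · v_3 = (1, 3, 0, 1)ᵀ.
Then v_1 = N · v_2 = (-1, -2, 0, -1)ᵀ.

Sanity check: (A − (0)·I) v_1 = (0, 0, 0, 0)ᵀ = 0. ✓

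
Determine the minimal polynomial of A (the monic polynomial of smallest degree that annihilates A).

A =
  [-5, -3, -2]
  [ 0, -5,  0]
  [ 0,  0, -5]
x^2 + 10*x + 25

The characteristic polynomial is χ_A(x) = (x + 5)^3, so the eigenvalues are known. The minimal polynomial is
  m_A(x) = Π_λ (x − λ)^{k_λ}
where k_λ is the size of the *largest* Jordan block for λ (equivalently, the smallest k with (A − λI)^k v = 0 for every generalised eigenvector v of λ).

  λ = -5: largest Jordan block has size 2, contributing (x + 5)^2

So m_A(x) = (x + 5)^2 = x^2 + 10*x + 25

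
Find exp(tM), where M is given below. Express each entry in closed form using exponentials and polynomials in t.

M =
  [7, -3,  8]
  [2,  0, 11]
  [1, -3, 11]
e^{tM} =
  [3*t^2*exp(6*t)/2 + t*exp(6*t) + exp(6*t), -9*t^2*exp(6*t)/2 - 3*t*exp(6*t), 15*t^2*exp(6*t)/2 + 8*t*exp(6*t)]
  [t^2*exp(6*t)/2 + 2*t*exp(6*t), -3*t^2*exp(6*t)/2 - 6*t*exp(6*t) + exp(6*t), 5*t^2*exp(6*t)/2 + 11*t*exp(6*t)]
  [t*exp(6*t), -3*t*exp(6*t), 5*t*exp(6*t) + exp(6*t)]

Strategy: write M = P · J · P⁻¹ where J is a Jordan canonical form, so e^{tM} = P · e^{tJ} · P⁻¹, and e^{tJ} can be computed block-by-block.

M has Jordan form
J =
  [6, 1, 0]
  [0, 6, 1]
  [0, 0, 6]
(up to reordering of blocks).

Per-block formulas:
  For a 3×3 Jordan block J_3(6): exp(t · J_3(6)) = e^(6t)·(I + t·N + (t^2/2)·N^2), where N is the 3×3 nilpotent shift.

After assembling e^{tJ} and conjugating by P, we get:

e^{tM} =
  [3*t^2*exp(6*t)/2 + t*exp(6*t) + exp(6*t), -9*t^2*exp(6*t)/2 - 3*t*exp(6*t), 15*t^2*exp(6*t)/2 + 8*t*exp(6*t)]
  [t^2*exp(6*t)/2 + 2*t*exp(6*t), -3*t^2*exp(6*t)/2 - 6*t*exp(6*t) + exp(6*t), 5*t^2*exp(6*t)/2 + 11*t*exp(6*t)]
  [t*exp(6*t), -3*t*exp(6*t), 5*t*exp(6*t) + exp(6*t)]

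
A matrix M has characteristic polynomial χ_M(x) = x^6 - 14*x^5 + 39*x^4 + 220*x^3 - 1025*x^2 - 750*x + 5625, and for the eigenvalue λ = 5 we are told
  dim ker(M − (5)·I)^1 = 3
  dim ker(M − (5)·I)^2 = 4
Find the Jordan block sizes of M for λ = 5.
Block sizes for λ = 5: [2, 1, 1]

From the dimensions of kernels of powers, the number of Jordan blocks of size at least j is d_j − d_{j−1} where d_j = dim ker(N^j) (with d_0 = 0). Computing the differences gives [3, 1].
The number of blocks of size exactly k is (#blocks of size ≥ k) − (#blocks of size ≥ k + 1), so the partition is: 2 block(s) of size 1, 1 block(s) of size 2.
In nonincreasing order the block sizes are [2, 1, 1].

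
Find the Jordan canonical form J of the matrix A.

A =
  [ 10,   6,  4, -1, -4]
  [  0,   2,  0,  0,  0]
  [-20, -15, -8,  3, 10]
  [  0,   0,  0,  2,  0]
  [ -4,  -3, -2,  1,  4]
J_2(2) ⊕ J_2(2) ⊕ J_1(2)

The characteristic polynomial is
  det(x·I − A) = x^5 - 10*x^4 + 40*x^3 - 80*x^2 + 80*x - 32 = (x - 2)^5

Eigenvalues and multiplicities (the geometric multiplicity of λ is n − rank(A − λI), which equals the number of Jordan blocks for λ):
  λ = 2: algebraic multiplicity = 5, geometric multiplicity = 3

Determining the block sizes for each eigenvalue:
  λ = 2: with am = 5 and gm = 3, the partition is not yet determined (e.g. several partitions of 5 into 3 parts exist). Let N = A − (2)·I. Computing rank(N^1) = 2, rank(N^2) = 0; the number of blocks of size ≥ j is rank(N^{j−1}) − rank(N^j), giving [3, 2]. So we have 2 block(s) of size 2, 1 block(s) of size 1 → block sizes [2, 2, 1]

Assembling the blocks gives a Jordan form
J =
  [2, 1, 0, 0, 0]
  [0, 2, 0, 0, 0]
  [0, 0, 2, 1, 0]
  [0, 0, 0, 2, 0]
  [0, 0, 0, 0, 2]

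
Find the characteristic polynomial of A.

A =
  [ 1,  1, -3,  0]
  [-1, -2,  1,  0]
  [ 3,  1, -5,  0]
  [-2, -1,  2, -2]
x^4 + 8*x^3 + 24*x^2 + 32*x + 16

Expanding det(x·I − A) (e.g. by cofactor expansion or by noting that A is similar to its Jordan form J, which has the same characteristic polynomial as A) gives
  χ_A(x) = x^4 + 8*x^3 + 24*x^2 + 32*x + 16
which factors as (x + 2)^4. The eigenvalues (with algebraic multiplicities) are λ = -2 with multiplicity 4.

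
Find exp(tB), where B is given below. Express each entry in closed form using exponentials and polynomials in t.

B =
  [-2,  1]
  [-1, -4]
e^{tB} =
  [t*exp(-3*t) + exp(-3*t), t*exp(-3*t)]
  [-t*exp(-3*t), -t*exp(-3*t) + exp(-3*t)]

Strategy: write B = P · J · P⁻¹ where J is a Jordan canonical form, so e^{tB} = P · e^{tJ} · P⁻¹, and e^{tJ} can be computed block-by-block.

B has Jordan form
J =
  [-3,  1]
  [ 0, -3]
(up to reordering of blocks).

Per-block formulas:
  For a 2×2 Jordan block J_2(-3): exp(t · J_2(-3)) = e^(-3t)·(I + t·N), where N is the 2×2 nilpotent shift.

After assembling e^{tJ} and conjugating by P, we get:

e^{tB} =
  [t*exp(-3*t) + exp(-3*t), t*exp(-3*t)]
  [-t*exp(-3*t), -t*exp(-3*t) + exp(-3*t)]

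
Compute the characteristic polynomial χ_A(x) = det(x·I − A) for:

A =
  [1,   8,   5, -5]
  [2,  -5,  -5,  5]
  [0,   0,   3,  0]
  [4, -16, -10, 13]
x^4 - 12*x^3 + 54*x^2 - 108*x + 81

Expanding det(x·I − A) (e.g. by cofactor expansion or by noting that A is similar to its Jordan form J, which has the same characteristic polynomial as A) gives
  χ_A(x) = x^4 - 12*x^3 + 54*x^2 - 108*x + 81
which factors as (x - 3)^4. The eigenvalues (with algebraic multiplicities) are λ = 3 with multiplicity 4.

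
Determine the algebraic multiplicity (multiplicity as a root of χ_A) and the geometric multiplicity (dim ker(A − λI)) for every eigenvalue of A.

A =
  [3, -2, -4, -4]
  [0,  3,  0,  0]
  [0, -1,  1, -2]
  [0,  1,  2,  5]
λ = 3: alg = 4, geom = 3

Step 1 — factor the characteristic polynomial to read off the algebraic multiplicities:
  χ_A(x) = (x - 3)^4

Step 2 — compute geometric multiplicities via the rank-nullity identity g(λ) = n − rank(A − λI):
  rank(A − (3)·I) = 1, so dim ker(A − (3)·I) = n − 1 = 3

Summary:
  λ = 3: algebraic multiplicity = 4, geometric multiplicity = 3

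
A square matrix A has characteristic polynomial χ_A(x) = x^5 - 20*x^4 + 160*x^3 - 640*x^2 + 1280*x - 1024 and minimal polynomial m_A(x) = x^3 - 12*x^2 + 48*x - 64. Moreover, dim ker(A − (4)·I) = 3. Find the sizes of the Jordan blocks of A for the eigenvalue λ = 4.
Block sizes for λ = 4: [3, 1, 1]

Step 1 — from the characteristic polynomial, algebraic multiplicity of λ = 4 is 5. From dim ker(A − (4)·I) = 3, there are exactly 3 Jordan blocks for λ = 4.
Step 2 — from the minimal polynomial, the factor (x − 4)^3 tells us the largest block for λ = 4 has size 3.
Step 3 — with total size 5, 3 blocks, and largest block 3, the block sizes (in nonincreasing order) are [3, 1, 1].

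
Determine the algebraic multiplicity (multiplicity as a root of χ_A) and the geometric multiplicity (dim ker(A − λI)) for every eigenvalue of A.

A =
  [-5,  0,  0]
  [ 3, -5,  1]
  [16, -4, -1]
λ = -5: alg = 1, geom = 1; λ = -3: alg = 2, geom = 1

Step 1 — factor the characteristic polynomial to read off the algebraic multiplicities:
  χ_A(x) = (x + 3)^2*(x + 5)

Step 2 — compute geometric multiplicities via the rank-nullity identity g(λ) = n − rank(A − λI):
  rank(A − (-5)·I) = 2, so dim ker(A − (-5)·I) = n − 2 = 1
  rank(A − (-3)·I) = 2, so dim ker(A − (-3)·I) = n − 2 = 1

Summary:
  λ = -5: algebraic multiplicity = 1, geometric multiplicity = 1
  λ = -3: algebraic multiplicity = 2, geometric multiplicity = 1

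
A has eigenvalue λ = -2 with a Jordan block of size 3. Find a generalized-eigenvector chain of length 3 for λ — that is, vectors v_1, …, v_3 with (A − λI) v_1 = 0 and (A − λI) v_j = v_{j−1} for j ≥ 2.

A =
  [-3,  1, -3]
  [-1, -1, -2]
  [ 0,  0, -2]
A Jordan chain for λ = -2 of length 3:
v_1 = (1, 1, 0)ᵀ
v_2 = (-3, -2, 0)ᵀ
v_3 = (0, 0, 1)ᵀ

Let N = A − (-2)·I. We want v_3 with N^3 v_3 = 0 but N^2 v_3 ≠ 0; then v_{j-1} := N · v_j for j = 3, …, 2.

Pick v_3 = (0, 0, 1)ᵀ.
Then v_2 = N · v_3 = (-3, -2, 0)ᵀ.
Then v_1 = N · v_2 = (1, 1, 0)ᵀ.

Sanity check: (A − (-2)·I) v_1 = (0, 0, 0)ᵀ = 0. ✓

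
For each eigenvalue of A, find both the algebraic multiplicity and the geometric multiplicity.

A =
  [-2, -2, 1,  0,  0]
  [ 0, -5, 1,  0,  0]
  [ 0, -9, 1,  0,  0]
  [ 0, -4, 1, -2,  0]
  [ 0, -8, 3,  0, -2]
λ = -2: alg = 5, geom = 3

Step 1 — factor the characteristic polynomial to read off the algebraic multiplicities:
  χ_A(x) = (x + 2)^5

Step 2 — compute geometric multiplicities via the rank-nullity identity g(λ) = n − rank(A − λI):
  rank(A − (-2)·I) = 2, so dim ker(A − (-2)·I) = n − 2 = 3

Summary:
  λ = -2: algebraic multiplicity = 5, geometric multiplicity = 3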